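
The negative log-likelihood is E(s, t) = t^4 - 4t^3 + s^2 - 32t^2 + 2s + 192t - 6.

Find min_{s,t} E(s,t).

E(s,t) separates as P(s) + Q(t) − 6, so its minimum is min P + min Q − 6.
P'(s) = 2s + 2 vanishes at s ∈ {-1}; Q'(t) = 4(t - 4)(t - 3)(t + 4) vanishes at t ∈ {-4, 3, 4}.
Local minima of P (where P''>0): P(-1)=-1. Local minima of Q: Q(-4)=-768, Q(4)=256.
So the global minimum of E is P(-1) + Q(-4) − 6 = -1 − 768 − 6 = -775, attained at (-1, -4).

-775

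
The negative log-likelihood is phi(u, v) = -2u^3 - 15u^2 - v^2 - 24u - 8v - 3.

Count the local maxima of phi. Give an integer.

phi separates as a function of u plus a function of v, so ∇phi=0 decouples.
∂phi/∂u = -6(u + 1)(u + 4) = 0 at u ∈ {-4, -1}; ∂phi/∂v = -2(v + 4) = 0 at v ∈ {-4}.
The Hessian is diagonal: diag(phi_uu, phi_vv). Second derivatives: phi_uu(-4)=18, phi_uu(-1)=-18; phi_vv(-4)=-2.
Local maxima occur where both diagonal entries negative: (-1, -4). Count: 1.

1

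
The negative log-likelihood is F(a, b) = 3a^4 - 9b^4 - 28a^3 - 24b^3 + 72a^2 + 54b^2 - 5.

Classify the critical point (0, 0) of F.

The mixed partial ∂²F/∂a∂b is 0, so the Hessian at any point is diag(F_aa, F_bb) = diag(12(3a^2 - 14a + 12), 36(-3b^2 - 4b + 3)).
At (0, 0): H = diag(144, 108).
Both eigenvalues are positive, so H is positive definite: a local minimum.

local minimum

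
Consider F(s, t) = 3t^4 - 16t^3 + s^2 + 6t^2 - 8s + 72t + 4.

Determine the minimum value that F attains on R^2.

F(s,t) separates as P(s) + Q(t) + 4, so its minimum is min P + min Q + 4.
P'(s) = 2s - 8 vanishes at s ∈ {4}; Q'(t) = 12(t - 3)(t - 2)(t + 1) vanishes at t ∈ {-1, 2, 3}.
Local minima of P (where P''>0): P(4)=-16. Local minima of Q: Q(-1)=-47, Q(3)=81.
So the global minimum of F is P(4) + Q(-1) + 4 = -16 − 47 + 4 = -59, attained at (4, -1).

-59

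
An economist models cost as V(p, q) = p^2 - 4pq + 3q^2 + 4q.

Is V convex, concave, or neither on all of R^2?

neither

V is quadratic, so its Hessian is the constant matrix H = [[2, -4], [-4, 6]].
det(H) = -4, tr(H) = 8.
det(H) < 0, so H is indefinite: neither convex nor concave.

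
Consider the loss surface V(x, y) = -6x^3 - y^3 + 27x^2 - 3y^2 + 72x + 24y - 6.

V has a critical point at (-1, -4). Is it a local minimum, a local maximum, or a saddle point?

The mixed partial ∂²V/∂x∂y is 0, so the Hessian at any point is diag(V_xx, V_yy) = diag(18(-2x + 3), -6(y + 1)).
At (-1, -4): H = diag(90, 18).
Both eigenvalues are positive, so H is positive definite: a local minimum.

local minimum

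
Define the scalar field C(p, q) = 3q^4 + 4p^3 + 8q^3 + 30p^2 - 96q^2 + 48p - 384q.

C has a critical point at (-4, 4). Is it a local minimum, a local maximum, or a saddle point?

saddle point

The mixed partial ∂²C/∂p∂q is 0, so the Hessian at any point is diag(C_pp, C_qq) = diag(12(2p + 5), 12(3q^2 + 4q - 16)).
At (-4, 4): H = diag(-36, 576).
The eigenvalues have opposite signs, so H is indefinite: a saddle point.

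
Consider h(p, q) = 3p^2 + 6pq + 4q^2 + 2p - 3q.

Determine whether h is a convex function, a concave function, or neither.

convex

h is quadratic, so its Hessian is the constant matrix H = [[6, 6], [6, 8]].
det(H) = 12, tr(H) = 14.
det(H) > 0 and tr(H) > 0, so H is positive definite everywhere: convex.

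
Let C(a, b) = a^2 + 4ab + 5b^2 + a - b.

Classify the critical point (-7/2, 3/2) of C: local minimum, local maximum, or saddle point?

The Hessian of C is constant: H = [[2, 4], [4, 10]].
det(H) = 2·10 − 4² = 4.
det(H) > 0 and tr(H) = 12 > 0, so H is positive definite and the point is a local minimum.

local minimum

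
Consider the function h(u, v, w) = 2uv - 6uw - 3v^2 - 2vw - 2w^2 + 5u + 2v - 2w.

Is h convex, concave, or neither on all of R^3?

h is quadratic, so its Hessian is the constant matrix H = [[0, 2, -6], [2, -6, -2], [-6, -2, -4]].
Leading principal minors: 0, -4, 280.
Neither pattern holds ⇒ H is indefinite ⇒ neither convex nor concave.

neither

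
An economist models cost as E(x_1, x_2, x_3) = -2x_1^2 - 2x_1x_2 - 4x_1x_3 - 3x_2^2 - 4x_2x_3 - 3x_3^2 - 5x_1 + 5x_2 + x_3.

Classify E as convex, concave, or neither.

concave

E is quadratic, so its Hessian is the constant matrix H = [[-4, -2, -4], [-2, -6, -4], [-4, -4, -6]].
Leading principal minors: -4, 20, -24.
Signs alternate −, +, − ⇒ H ≺ 0 ⇒ concave.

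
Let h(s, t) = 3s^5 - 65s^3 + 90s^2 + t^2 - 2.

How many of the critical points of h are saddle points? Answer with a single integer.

2

h separates as a function of s plus a function of t, so ∇h=0 decouples.
∂h/∂s = 15s(s - 3)(s - 1)(s + 4) = 0 at s ∈ {-4, 0, 1, 3}; ∂h/∂t = 2t = 0 at t ∈ {0}.
The Hessian is diagonal: diag(h_ss, h_tt). Second derivatives: h_ss(-4)=-2100, h_ss(0)=180, h_ss(1)=-150, h_ss(3)=630; h_tt(0)=2.
Saddle points occur where the two diagonal entries have opposite signs: (-4, 0), (1, 0). Count: 2.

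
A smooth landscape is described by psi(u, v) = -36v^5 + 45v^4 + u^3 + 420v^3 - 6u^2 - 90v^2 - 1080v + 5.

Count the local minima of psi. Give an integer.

2

psi separates as a function of u plus a function of v, so ∇psi=0 decouples.
∂psi/∂u = 3u(u - 4) = 0 at u ∈ {0, 4}; ∂psi/∂v = -180(v - 3)(v - 1)(v + 1)(v + 2) = 0 at v ∈ {-2, -1, 1, 3}.
The Hessian is diagonal: diag(psi_uu, psi_vv). Second derivatives: psi_uu(0)=-12, psi_uu(4)=12; psi_vv(-2)=2700, psi_vv(-1)=-1440, psi_vv(1)=2160, psi_vv(3)=-7200.
Local minima occur where both diagonal entries positive: (4, -2), (4, 1). Count: 2.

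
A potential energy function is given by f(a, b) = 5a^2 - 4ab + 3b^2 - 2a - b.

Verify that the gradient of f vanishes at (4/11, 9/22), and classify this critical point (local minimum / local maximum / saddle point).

local minimum

∇f = (10a - 4b - 2, -4a + 6b - 1); substituting (4/11, 9/22) gives ∇f = (0, 0), so (4/11, 9/22) is indeed a critical point.
The Hessian of f is constant: H = [[10, -4], [-4, 6]].
det(H) = 10·6 − (-4)² = 44.
det(H) > 0 and tr(H) = 16 > 0, so H is positive definite and the point is a local minimum.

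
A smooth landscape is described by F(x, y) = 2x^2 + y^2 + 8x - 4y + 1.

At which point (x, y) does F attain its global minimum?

(-2, 2)

F(x,y) separates as P(x) + Q(y) + 1, so its minimum is min P + min Q + 1.
P'(x) = 4x + 8 vanishes at x ∈ {-2}; Q'(y) = 2y - 4 vanishes at y ∈ {2}.
Local minima of P (where P''>0): P(-2)=-8. Local minima of Q: Q(2)=-4.
So the global minimum of F is P(-2) + Q(2) + 1 = -8 − 4 + 1 = -11, attained at (-2, 2).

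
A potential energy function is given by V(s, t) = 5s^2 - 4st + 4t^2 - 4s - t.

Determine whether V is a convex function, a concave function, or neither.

convex

V is quadratic, so its Hessian is the constant matrix H = [[10, -4], [-4, 8]].
det(H) = 64, tr(H) = 18.
det(H) > 0 and tr(H) > 0, so H is positive definite everywhere: convex.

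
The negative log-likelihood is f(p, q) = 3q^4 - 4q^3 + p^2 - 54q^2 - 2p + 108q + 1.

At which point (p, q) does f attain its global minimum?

(1, -3)

f(p,q) separates as A(p) + B(q) + 1, so its minimum is min A + min B + 1.
A'(p) = 2p - 2 vanishes at p ∈ {1}; B'(q) = 12(q - 3)(q - 1)(q + 3) vanishes at q ∈ {-3, 1, 3}.
Local minima of A (where A''>0): A(1)=-1. Local minima of B: B(-3)=-459, B(3)=-27.
So the global minimum of f is A(1) + B(-3) + 1 = -1 − 459 + 1 = -459, attained at (1, -3).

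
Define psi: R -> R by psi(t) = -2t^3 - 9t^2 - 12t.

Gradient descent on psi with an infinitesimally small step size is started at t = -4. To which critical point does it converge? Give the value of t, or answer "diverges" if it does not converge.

-2

psi'(t) = -6(t + 1)(t + 2), so psi'(-4) = -36.
Gradient descent moves in the -psi' direction, i.e. t is increasing.
The nearest critical point in that direction is t = -2, where psi'' = 6 > 0 (a local minimum). The iterate converges there.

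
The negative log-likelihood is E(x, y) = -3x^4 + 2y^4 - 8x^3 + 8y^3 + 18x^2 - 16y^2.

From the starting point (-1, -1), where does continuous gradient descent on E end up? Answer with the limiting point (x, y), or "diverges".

(0, -4)

E is separable, so gradient descent decouples: x follows -∂E/∂x, y follows -∂E/∂y.
∂E/∂x = -12x(x - 1)(x + 3); at x=-1 this is -48, so x increases.
∂E/∂y = 8y(y - 1)(y + 4); at y=-1 this is 48, so y decreases.
x converges to its nearest critical value 0 (a local min of the x-part); y converges to -4. The iterate converges to (0, -4).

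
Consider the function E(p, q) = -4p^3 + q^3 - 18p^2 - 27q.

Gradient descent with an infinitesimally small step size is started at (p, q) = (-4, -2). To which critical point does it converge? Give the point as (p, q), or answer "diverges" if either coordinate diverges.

(-3, 3)

E is separable, so gradient descent decouples: p follows -∂E/∂p, q follows -∂E/∂q.
∂E/∂p = -12p(p + 3); at p=-4 this is -48, so p increases.
∂E/∂q = 3(q - 3)(q + 3); at q=-2 this is -15, so q increases.
p converges to its nearest critical value -3 (a local min of the p-part); q converges to 3. The iterate converges to (-3, 3).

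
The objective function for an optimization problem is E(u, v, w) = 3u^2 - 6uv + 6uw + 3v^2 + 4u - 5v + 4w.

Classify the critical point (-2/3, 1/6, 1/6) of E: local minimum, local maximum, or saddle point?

The Hessian is constant: H = [[6, -6, 6], [-6, 6, 0], [6, 0, 0]].
Leading principal minors: Δ₁ = 6, Δ₂ = 0, Δ₃ = -216.
The minors fit neither the all-positive nor the alternating-sign pattern, so H is indefinite: a saddle point.

saddle point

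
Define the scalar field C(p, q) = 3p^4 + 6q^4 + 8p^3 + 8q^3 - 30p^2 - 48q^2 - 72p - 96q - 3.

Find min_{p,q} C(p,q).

-379

C(p,q) separates as A(p) + B(q) − 3, so its minimum is min A + min B − 3.
A'(p) = 12(p - 2)(p + 1)(p + 3) vanishes at p ∈ {-3, -1, 2}; B'(q) = 24(q - 2)(q + 1)(q + 2) vanishes at q ∈ {-2, -1, 2}.
Local minima of A (where A''>0): A(-3)=-27, A(2)=-152. Local minima of B: B(-2)=32, B(2)=-224.
So the global minimum of C is A(2) + B(2) − 3 = -152 − 224 − 3 = -379, attained at (2, 2).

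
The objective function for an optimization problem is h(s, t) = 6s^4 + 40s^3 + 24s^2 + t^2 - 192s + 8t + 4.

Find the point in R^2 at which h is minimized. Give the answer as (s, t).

(1, -4)

h(s,t) separates as P(s) + Q(t) + 4, so its minimum is min P + min Q + 4.
P'(s) = 24(s - 1)(s + 2)(s + 4) vanishes at s ∈ {-4, -2, 1}; Q'(t) = 2(t + 4) vanishes at t ∈ {-4}.
Local minima of P (where P''>0): P(-4)=128, P(1)=-122. Local minima of Q: Q(-4)=-16.
So the global minimum of h is P(1) + Q(-4) + 4 = -122 − 16 + 4 = -134, attained at (1, -4).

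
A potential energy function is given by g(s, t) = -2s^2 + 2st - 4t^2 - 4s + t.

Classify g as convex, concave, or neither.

concave

g is quadratic, so its Hessian is the constant matrix H = [[-4, 2], [2, -8]].
det(H) = 28, tr(H) = -12.
det(H) > 0 and tr(H) < 0, so H is negative definite everywhere: concave.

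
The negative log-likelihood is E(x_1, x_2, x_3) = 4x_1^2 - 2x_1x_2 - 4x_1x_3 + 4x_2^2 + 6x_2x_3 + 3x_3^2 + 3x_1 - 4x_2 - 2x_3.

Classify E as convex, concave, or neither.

convex

E is quadratic, so its Hessian is the constant matrix H = [[8, -2, -4], [-2, 8, 6], [-4, 6, 6]].
Leading principal minors: 8, 60, 40.
All positive ⇒ H ≻ 0 ⇒ convex.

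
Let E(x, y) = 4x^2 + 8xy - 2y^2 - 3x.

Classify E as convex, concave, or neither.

neither

E is quadratic, so its Hessian is the constant matrix H = [[8, 8], [8, -4]].
det(H) = -96, tr(H) = 4.
det(H) < 0, so H is indefinite: neither convex nor concave.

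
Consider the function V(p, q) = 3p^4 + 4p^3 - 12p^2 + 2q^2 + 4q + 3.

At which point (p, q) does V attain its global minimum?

V(p,q) separates as A(p) + B(q) + 3, so its minimum is min A + min B + 3.
A'(p) = 12p(p - 1)(p + 2) vanishes at p ∈ {-2, 0, 1}; B'(q) = 4q + 4 vanishes at q ∈ {-1}.
Local minima of A (where A''>0): A(-2)=-32, A(1)=-5. Local minima of B: B(-1)=-2.
So the global minimum of V is A(-2) + B(-1) + 3 = -32 − 2 + 3 = -31, attained at (-2, -1).

(-2, -1)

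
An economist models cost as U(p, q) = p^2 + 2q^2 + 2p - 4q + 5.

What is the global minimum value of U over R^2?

2

U(p,q) separates as A(p) + B(q) + 5, so its minimum is min A + min B + 5.
A'(p) = 2p + 2 vanishes at p ∈ {-1}; B'(q) = 4q - 4 vanishes at q ∈ {1}.
Local minima of A (where A''>0): A(-1)=-1. Local minima of B: B(1)=-2.
So the global minimum of U is A(-1) + B(1) + 5 = -1 − 2 + 5 = 2, attained at (-1, 1).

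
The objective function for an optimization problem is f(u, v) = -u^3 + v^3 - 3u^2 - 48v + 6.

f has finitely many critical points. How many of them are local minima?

f separates as a function of u plus a function of v, so ∇f=0 decouples.
∂f/∂u = -3u(u + 2) = 0 at u ∈ {-2, 0}; ∂f/∂v = 3(v - 4)(v + 4) = 0 at v ∈ {-4, 4}.
The Hessian is diagonal: diag(f_uu, f_vv). Second derivatives: f_uu(-2)=6, f_uu(0)=-6; f_vv(-4)=-24, f_vv(4)=24.
Local minima occur where both diagonal entries positive: (-2, 4). Count: 1.

1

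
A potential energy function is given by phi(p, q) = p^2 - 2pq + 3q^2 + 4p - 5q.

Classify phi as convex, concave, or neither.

convex

phi is quadratic, so its Hessian is the constant matrix H = [[2, -2], [-2, 6]].
det(H) = 8, tr(H) = 8.
det(H) > 0 and tr(H) > 0, so H is positive definite everywhere: convex.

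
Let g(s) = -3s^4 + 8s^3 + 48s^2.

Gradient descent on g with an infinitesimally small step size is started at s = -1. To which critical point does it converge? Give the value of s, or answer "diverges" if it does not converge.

0

g'(s) = -12s(s - 4)(s + 2), so g'(-1) = -60.
Gradient descent moves in the -g' direction, i.e. s is increasing.
The nearest critical point in that direction is s = 0, where g'' = 96 > 0 (a local minimum). The iterate converges there.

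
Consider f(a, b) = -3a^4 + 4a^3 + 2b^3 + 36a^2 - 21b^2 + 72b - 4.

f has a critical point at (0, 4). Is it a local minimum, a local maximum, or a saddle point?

The mixed partial ∂²f/∂a∂b is 0, so the Hessian at any point is diag(f_aa, f_bb) = diag(12(-3a^2 + 2a + 6), 6(2b - 7)).
At (0, 4): H = diag(72, 6).
Both eigenvalues are positive, so H is positive definite: a local minimum.

local minimum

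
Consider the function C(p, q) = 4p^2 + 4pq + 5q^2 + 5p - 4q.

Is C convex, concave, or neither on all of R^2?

C is quadratic, so its Hessian is the constant matrix H = [[8, 4], [4, 10]].
det(H) = 64, tr(H) = 18.
det(H) > 0 and tr(H) > 0, so H is positive definite everywhere: convex.

convex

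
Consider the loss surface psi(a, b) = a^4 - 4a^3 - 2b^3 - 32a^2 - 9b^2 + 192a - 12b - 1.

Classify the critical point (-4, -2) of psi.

local minimum

The mixed partial ∂²psi/∂a∂b is 0, so the Hessian at any point is diag(psi_aa, psi_bb) = diag(4(3a^2 - 6a - 16), -6(2b + 3)).
At (-4, -2): H = diag(224, 6).
Both eigenvalues are positive, so H is positive definite: a local minimum.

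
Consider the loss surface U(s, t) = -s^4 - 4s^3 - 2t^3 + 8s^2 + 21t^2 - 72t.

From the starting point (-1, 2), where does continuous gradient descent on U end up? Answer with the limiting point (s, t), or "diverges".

(0, 3)

U is separable, so gradient descent decouples: s follows -∂U/∂s, t follows -∂U/∂t.
∂U/∂s = -4s(s - 1)(s + 4); at s=-1 this is -24, so s increases.
∂U/∂t = -6(t - 4)(t - 3); at t=2 this is -12, so t increases.
s converges to its nearest critical value 0 (a local min of the s-part); t converges to 3. The iterate converges to (0, 3).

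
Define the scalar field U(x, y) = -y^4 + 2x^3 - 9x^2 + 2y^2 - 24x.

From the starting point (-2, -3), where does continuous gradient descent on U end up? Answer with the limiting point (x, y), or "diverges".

diverges

U is separable, so gradient descent decouples: x follows -∂U/∂x, y follows -∂U/∂y.
∂U/∂x = 6(x - 4)(x + 1); at x=-2 this is 36, so x decreases.
∂U/∂y = -4y(y - 1)(y + 1); at y=-3 this is 96, so y decreases.
The x-coordinate has no critical point in that direction and runs off to infinity.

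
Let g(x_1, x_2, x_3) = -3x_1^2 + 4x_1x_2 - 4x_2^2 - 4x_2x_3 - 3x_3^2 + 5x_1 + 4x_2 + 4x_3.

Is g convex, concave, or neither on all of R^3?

concave

g is quadratic, so its Hessian is the constant matrix H = [[-6, 4, 0], [4, -8, -4], [0, -4, -6]].
Leading principal minors: -6, 32, -96.
Signs alternate −, +, − ⇒ H ≺ 0 ⇒ concave.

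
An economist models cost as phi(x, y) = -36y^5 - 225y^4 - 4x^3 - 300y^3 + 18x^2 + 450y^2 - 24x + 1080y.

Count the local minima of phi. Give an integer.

phi separates as a function of x plus a function of y, so ∇phi=0 decouples.
∂phi/∂x = -12(x - 2)(x - 1) = 0 at x ∈ {1, 2}; ∂phi/∂y = -180(y - 1)(y + 1)(y + 2)(y + 3) = 0 at y ∈ {-3, -2, -1, 1}.
The Hessian is diagonal: diag(phi_xx, phi_yy). Second derivatives: phi_xx(1)=12, phi_xx(2)=-12; phi_yy(-3)=1440, phi_yy(-2)=-540, phi_yy(-1)=720, phi_yy(1)=-4320.
Local minima occur where both diagonal entries positive: (1, -3), (1, -1). Count: 2.

2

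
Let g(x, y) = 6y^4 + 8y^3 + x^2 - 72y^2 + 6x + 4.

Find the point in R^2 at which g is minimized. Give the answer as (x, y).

(-3, -3)

g(x,y) separates as P(x) + Q(y) + 4, so its minimum is min P + min Q + 4.
P'(x) = 2x + 6 vanishes at x ∈ {-3}; Q'(y) = 24y(y - 2)(y + 3) vanishes at y ∈ {-3, 0, 2}.
Local minima of P (where P''>0): P(-3)=-9. Local minima of Q: Q(-3)=-378, Q(2)=-128.
So the global minimum of g is P(-3) + Q(-3) + 4 = -9 − 378 + 4 = -383, attained at (-3, -3).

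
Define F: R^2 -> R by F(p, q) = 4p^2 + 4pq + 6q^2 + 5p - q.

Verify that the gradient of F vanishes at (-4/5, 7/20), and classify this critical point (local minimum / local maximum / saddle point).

local minimum

∇F = (8p + 4q + 5, 4p + 12q - 1); substituting (-4/5, 7/20) gives ∇F = (0, 0), so (-4/5, 7/20) is indeed a critical point.
The Hessian of F is constant: H = [[8, 4], [4, 12]].
det(H) = 8·12 − 4² = 80.
det(H) > 0 and tr(H) = 20 > 0, so H is positive definite and the point is a local minimum.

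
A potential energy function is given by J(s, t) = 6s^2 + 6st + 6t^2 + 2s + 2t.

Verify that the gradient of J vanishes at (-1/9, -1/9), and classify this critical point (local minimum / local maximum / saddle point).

∇J = (12s + 6t + 2, 6s + 12t + 2); substituting (-1/9, -1/9) gives ∇J = (0, 0), so (-1/9, -1/9) is indeed a critical point.
The Hessian of J is constant: H = [[12, 6], [6, 12]].
det(H) = 12·12 − 6² = 108.
det(H) > 0 and tr(H) = 24 > 0, so H is positive definite and the point is a local minimum.

local minimum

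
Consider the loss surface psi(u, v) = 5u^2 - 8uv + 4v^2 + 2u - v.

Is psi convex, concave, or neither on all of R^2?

psi is quadratic, so its Hessian is the constant matrix H = [[10, -8], [-8, 8]].
det(H) = 16, tr(H) = 18.
det(H) > 0 and tr(H) > 0, so H is positive definite everywhere: convex.

convex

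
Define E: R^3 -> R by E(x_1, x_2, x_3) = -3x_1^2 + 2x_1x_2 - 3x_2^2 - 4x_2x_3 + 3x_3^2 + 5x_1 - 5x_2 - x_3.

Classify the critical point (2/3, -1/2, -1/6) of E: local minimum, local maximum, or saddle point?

The Hessian is constant: H = [[-6, 2, 0], [2, -6, -4], [0, -4, 6]].
Leading principal minors: Δ₁ = -6, Δ₂ = 32, Δ₃ = 288.
The minors fit neither the all-positive nor the alternating-sign pattern, so H is indefinite: a saddle point.

saddle point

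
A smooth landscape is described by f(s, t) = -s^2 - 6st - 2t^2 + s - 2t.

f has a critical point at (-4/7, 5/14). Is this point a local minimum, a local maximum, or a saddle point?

The Hessian of f is constant: H = [[-2, -6], [-6, -4]].
det(H) = (-2)·(-4) − (-6)² = -28.
Since det(H) < 0, H is indefinite and the critical point is a saddle point.

saddle point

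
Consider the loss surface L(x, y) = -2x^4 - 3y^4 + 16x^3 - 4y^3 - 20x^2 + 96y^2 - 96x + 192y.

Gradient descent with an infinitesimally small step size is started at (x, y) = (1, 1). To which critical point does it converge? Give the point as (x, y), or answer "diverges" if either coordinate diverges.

L is separable, so gradient descent decouples: x follows -∂L/∂x, y follows -∂L/∂y.
∂L/∂x = -8(x - 4)(x - 3)(x + 1); at x=1 this is -96, so x increases.
∂L/∂y = -12(y - 4)(y + 1)(y + 4); at y=1 this is 360, so y decreases.
x converges to its nearest critical value 3 (a local min of the x-part); y converges to -1. The iterate converges to (3, -1).

(3, -1)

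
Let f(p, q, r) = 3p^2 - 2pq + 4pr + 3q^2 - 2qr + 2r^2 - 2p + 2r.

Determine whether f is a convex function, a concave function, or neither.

convex

f is quadratic, so its Hessian is the constant matrix H = [[6, -2, 4], [-2, 6, -2], [4, -2, 4]].
Leading principal minors: 6, 32, 40.
All positive ⇒ H ≻ 0 ⇒ convex.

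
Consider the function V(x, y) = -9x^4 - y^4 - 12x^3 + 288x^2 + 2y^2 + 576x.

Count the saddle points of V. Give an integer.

V separates as a function of x plus a function of y, so ∇V=0 decouples.
∂V/∂x = -36(x - 4)(x + 1)(x + 4) = 0 at x ∈ {-4, -1, 4}; ∂V/∂y = -4y(y - 1)(y + 1) = 0 at y ∈ {-1, 0, 1}.
The Hessian is diagonal: diag(V_xx, V_yy). Second derivatives: V_xx(-4)=-864, V_xx(-1)=540, V_xx(4)=-1440; V_yy(-1)=-8, V_yy(0)=4, V_yy(1)=-8.
Saddle points occur where the two diagonal entries have opposite signs: (-4, 0), (-1, -1), (-1, 1), (4, 0). Count: 4.

4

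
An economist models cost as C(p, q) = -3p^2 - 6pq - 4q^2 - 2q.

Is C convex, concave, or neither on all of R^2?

concave

C is quadratic, so its Hessian is the constant matrix H = [[-6, -6], [-6, -8]].
det(H) = 12, tr(H) = -14.
det(H) > 0 and tr(H) < 0, so H is negative definite everywhere: concave.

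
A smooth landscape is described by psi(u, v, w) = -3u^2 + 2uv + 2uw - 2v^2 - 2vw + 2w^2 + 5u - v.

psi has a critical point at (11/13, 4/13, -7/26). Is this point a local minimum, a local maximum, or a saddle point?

The Hessian is constant: H = [[-6, 2, 2], [2, -4, -2], [2, -2, 4]].
Leading principal minors: Δ₁ = -6, Δ₂ = 20, Δ₃ = 104.
The minors fit neither the all-positive nor the alternating-sign pattern, so H is indefinite: a saddle point.

saddle point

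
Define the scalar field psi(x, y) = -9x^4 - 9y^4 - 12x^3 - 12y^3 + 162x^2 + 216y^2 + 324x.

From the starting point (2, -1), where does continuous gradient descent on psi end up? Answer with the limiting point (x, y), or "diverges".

(-1, 0)

psi is separable, so gradient descent decouples: x follows -∂psi/∂x, y follows -∂psi/∂y.
∂psi/∂x = -36(x - 3)(x + 1)(x + 3); at x=2 this is 540, so x decreases.
∂psi/∂y = -36y(y - 3)(y + 4); at y=-1 this is -432, so y increases.
x converges to its nearest critical value -1 (a local min of the x-part); y converges to 0. The iterate converges to (-1, 0).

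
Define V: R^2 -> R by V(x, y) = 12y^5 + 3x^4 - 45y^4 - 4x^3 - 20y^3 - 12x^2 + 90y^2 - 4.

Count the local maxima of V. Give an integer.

2

V separates as a function of x plus a function of y, so ∇V=0 decouples.
∂V/∂x = 12x(x - 2)(x + 1) = 0 at x ∈ {-1, 0, 2}; ∂V/∂y = 60y(y - 3)(y - 1)(y + 1) = 0 at y ∈ {-1, 0, 1, 3}.
The Hessian is diagonal: diag(V_xx, V_yy). Second derivatives: V_xx(-1)=36, V_xx(0)=-24, V_xx(2)=72; V_yy(-1)=-480, V_yy(0)=180, V_yy(1)=-240, V_yy(3)=1440.
Local maxima occur where both diagonal entries negative: (0, -1), (0, 1). Count: 2.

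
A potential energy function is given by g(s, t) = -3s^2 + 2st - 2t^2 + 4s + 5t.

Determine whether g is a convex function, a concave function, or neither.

concave

g is quadratic, so its Hessian is the constant matrix H = [[-6, 2], [2, -4]].
det(H) = 20, tr(H) = -10.
det(H) > 0 and tr(H) < 0, so H is negative definite everywhere: concave.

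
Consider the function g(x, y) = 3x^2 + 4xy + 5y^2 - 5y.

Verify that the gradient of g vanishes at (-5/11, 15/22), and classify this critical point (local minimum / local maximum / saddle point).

local minimum

∇g = (6x + 4y, 4x + 10y - 5); substituting (-5/11, 15/22) gives ∇g = (0, 0), so (-5/11, 15/22) is indeed a critical point.
The Hessian of g is constant: H = [[6, 4], [4, 10]].
det(H) = 6·10 − 4² = 44.
det(H) > 0 and tr(H) = 16 > 0, so H is positive definite and the point is a local minimum.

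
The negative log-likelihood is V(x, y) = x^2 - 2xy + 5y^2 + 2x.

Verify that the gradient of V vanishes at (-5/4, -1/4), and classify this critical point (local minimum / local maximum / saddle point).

local minimum

∇V = (2x - 2y + 2, -2x + 10y); substituting (-5/4, -1/4) gives ∇V = (0, 0), so (-5/4, -1/4) is indeed a critical point.
The Hessian of V is constant: H = [[2, -2], [-2, 10]].
det(H) = 2·10 − (-2)² = 16.
det(H) > 0 and tr(H) = 12 > 0, so H is positive definite and the point is a local minimum.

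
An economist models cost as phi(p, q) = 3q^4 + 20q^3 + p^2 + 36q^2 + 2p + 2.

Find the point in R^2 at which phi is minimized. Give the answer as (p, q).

phi(p,q) separates as A(p) + B(q) + 2, so its minimum is min A + min B + 2.
A'(p) = 2p + 2 vanishes at p ∈ {-1}; B'(q) = 12q(q + 2)(q + 3) vanishes at q ∈ {-3, -2, 0}.
Local minima of A (where A''>0): A(-1)=-1. Local minima of B: B(-3)=27, B(0)=0.
So the global minimum of phi is A(-1) + B(0) + 2 = -1 + 0 + 2 = 1, attained at (-1, 0).

(-1, 0)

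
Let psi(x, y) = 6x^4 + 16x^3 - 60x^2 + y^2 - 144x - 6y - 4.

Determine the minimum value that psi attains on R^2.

psi(x,y) separates as P(x) + Q(y) − 4, so its minimum is min P + min Q − 4.
P'(x) = 24(x - 2)(x + 1)(x + 3) vanishes at x ∈ {-3, -1, 2}; Q'(y) = 2y - 6 vanishes at y ∈ {3}.
Local minima of P (where P''>0): P(-3)=-54, P(2)=-304. Local minima of Q: Q(3)=-9.
So the global minimum of psi is P(2) + Q(3) − 4 = -304 − 9 − 4 = -317, attained at (2, 3).

-317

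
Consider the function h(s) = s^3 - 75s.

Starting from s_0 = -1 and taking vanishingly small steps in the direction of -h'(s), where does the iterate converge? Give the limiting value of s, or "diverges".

h'(s) = 3(s - 5)(s + 5), so h'(-1) = -72.
Gradient descent moves in the -h' direction, i.e. s is increasing.
The nearest critical point in that direction is s = 5, where h'' = 30 > 0 (a local minimum). The iterate converges there.

5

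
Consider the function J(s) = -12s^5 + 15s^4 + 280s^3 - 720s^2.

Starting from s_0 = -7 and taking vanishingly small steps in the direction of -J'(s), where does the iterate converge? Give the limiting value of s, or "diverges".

-4

J'(s) = -60s(s - 3)(s - 2)(s + 4), so J'(-7) = -113400.
Gradient descent moves in the -J' direction, i.e. s is increasing.
The nearest critical point in that direction is s = -4, where J'' = 10080 > 0 (a local minimum). The iterate converges there.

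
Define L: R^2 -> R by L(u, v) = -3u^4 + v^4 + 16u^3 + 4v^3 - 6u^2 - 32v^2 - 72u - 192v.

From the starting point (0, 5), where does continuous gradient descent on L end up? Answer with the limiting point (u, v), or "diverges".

(2, 4)

L is separable, so gradient descent decouples: u follows -∂L/∂u, v follows -∂L/∂v.
∂L/∂u = -12(u - 3)(u - 2)(u + 1); at u=0 this is -72, so u increases.
∂L/∂v = 4(v - 4)(v + 3)(v + 4); at v=5 this is 288, so v decreases.
u converges to its nearest critical value 2 (a local min of the u-part); v converges to 4. The iterate converges to (2, 4).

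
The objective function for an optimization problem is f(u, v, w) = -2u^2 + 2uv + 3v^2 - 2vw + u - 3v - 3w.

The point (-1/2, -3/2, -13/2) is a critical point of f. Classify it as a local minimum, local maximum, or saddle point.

The Hessian is constant: H = [[-4, 2, 0], [2, 6, -2], [0, -2, 0]].
Leading principal minors: Δ₁ = -4, Δ₂ = -28, Δ₃ = 16.
The minors fit neither the all-positive nor the alternating-sign pattern, so H is indefinite: a saddle point.

saddle point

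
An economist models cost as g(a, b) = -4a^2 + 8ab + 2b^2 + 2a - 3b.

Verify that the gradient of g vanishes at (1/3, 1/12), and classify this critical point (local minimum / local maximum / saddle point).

∇g = (-8a + 8b + 2, 8a + 4b - 3); substituting (1/3, 1/12) gives ∇g = (0, 0), so (1/3, 1/12) is indeed a critical point.
The Hessian of g is constant: H = [[-8, 8], [8, 4]].
det(H) = (-8)·4 − 8² = -96.
Since det(H) < 0, H is indefinite and the critical point is a saddle point.

saddle point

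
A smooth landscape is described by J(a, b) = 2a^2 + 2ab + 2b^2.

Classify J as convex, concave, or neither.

J is quadratic, so its Hessian is the constant matrix H = [[4, 2], [2, 4]].
det(H) = 12, tr(H) = 8.
det(H) > 0 and tr(H) > 0, so H is positive definite everywhere: convex.

convex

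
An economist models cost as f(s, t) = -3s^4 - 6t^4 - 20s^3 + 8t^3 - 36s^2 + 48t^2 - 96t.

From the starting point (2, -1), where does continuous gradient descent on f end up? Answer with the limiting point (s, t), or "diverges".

diverges

f is separable, so gradient descent decouples: s follows -∂f/∂s, t follows -∂f/∂t.
∂f/∂s = -12s(s + 2)(s + 3); at s=2 this is -480, so s increases.
∂f/∂t = -24(t - 2)(t - 1)(t + 2); at t=-1 this is -144, so t increases.
The s-coordinate has no critical point in that direction and runs off to infinity.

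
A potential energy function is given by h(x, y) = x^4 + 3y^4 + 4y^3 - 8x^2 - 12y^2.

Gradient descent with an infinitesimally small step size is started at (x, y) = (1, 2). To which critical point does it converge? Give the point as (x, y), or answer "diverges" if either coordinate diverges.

h is separable, so gradient descent decouples: x follows -∂h/∂x, y follows -∂h/∂y.
∂h/∂x = 4x(x - 2)(x + 2); at x=1 this is -12, so x increases.
∂h/∂y = 12y(y - 1)(y + 2); at y=2 this is 96, so y decreases.
x converges to its nearest critical value 2 (a local min of the x-part); y converges to 1. The iterate converges to (2, 1).

(2, 1)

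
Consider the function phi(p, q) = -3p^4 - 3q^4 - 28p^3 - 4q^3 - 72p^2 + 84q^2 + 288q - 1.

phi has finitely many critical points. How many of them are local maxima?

4

phi separates as a function of p plus a function of q, so ∇phi=0 decouples.
∂phi/∂p = -12p(p + 3)(p + 4) = 0 at p ∈ {-4, -3, 0}; ∂phi/∂q = -12(q - 4)(q + 2)(q + 3) = 0 at q ∈ {-3, -2, 4}.
The Hessian is diagonal: diag(phi_pp, phi_qq). Second derivatives: phi_pp(-4)=-48, phi_pp(-3)=36, phi_pp(0)=-144; phi_qq(-3)=-84, phi_qq(-2)=72, phi_qq(4)=-504.
Local maxima occur where both diagonal entries negative: (-4, -3), (-4, 4), (0, -3), (0, 4). Count: 4.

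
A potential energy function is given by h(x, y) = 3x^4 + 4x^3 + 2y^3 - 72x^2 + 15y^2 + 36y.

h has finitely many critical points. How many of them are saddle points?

h separates as a function of x plus a function of y, so ∇h=0 decouples.
∂h/∂x = 12x(x - 3)(x + 4) = 0 at x ∈ {-4, 0, 3}; ∂h/∂y = 6(y + 2)(y + 3) = 0 at y ∈ {-3, -2}.
The Hessian is diagonal: diag(h_xx, h_yy). Second derivatives: h_xx(-4)=336, h_xx(0)=-144, h_xx(3)=252; h_yy(-3)=-6, h_yy(-2)=6.
Saddle points occur where the two diagonal entries have opposite signs: (-4, -3), (0, -2), (3, -3). Count: 3.

3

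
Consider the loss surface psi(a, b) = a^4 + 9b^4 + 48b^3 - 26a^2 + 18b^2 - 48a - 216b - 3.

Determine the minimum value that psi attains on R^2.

-496

psi(a,b) separates as P(a) + Q(b) − 3, so its minimum is min P + min Q − 3.
P'(a) = 4(a - 4)(a + 1)(a + 3) vanishes at a ∈ {-3, -1, 4}; Q'(b) = 36(b - 1)(b + 2)(b + 3) vanishes at b ∈ {-3, -2, 1}.
Local minima of P (where P''>0): P(-3)=-9, P(4)=-352. Local minima of Q: Q(-3)=243, Q(1)=-141.
So the global minimum of psi is P(4) + Q(1) − 3 = -352 − 141 − 3 = -496, attained at (4, 1).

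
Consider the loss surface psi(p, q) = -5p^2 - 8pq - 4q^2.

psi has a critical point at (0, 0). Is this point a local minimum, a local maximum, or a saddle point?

The Hessian of psi is constant: H = [[-10, -8], [-8, -8]].
det(H) = (-10)·(-8) − (-8)² = 16.
det(H) > 0 and tr(H) = -18 < 0, so H is negative definite and the point is a local maximum.

local maximum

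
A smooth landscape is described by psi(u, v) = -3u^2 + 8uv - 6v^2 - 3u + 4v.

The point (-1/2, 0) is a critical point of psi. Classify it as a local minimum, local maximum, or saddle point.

local maximum

The Hessian of psi is constant: H = [[-6, 8], [8, -12]].
det(H) = (-6)·(-12) − 8² = 8.
det(H) > 0 and tr(H) = -18 < 0, so H is negative definite and the point is a local maximum.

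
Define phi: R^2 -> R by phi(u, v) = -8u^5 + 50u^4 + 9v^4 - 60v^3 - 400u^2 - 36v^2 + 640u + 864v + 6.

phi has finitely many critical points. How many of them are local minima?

phi separates as a function of u plus a function of v, so ∇phi=0 decouples.
∂phi/∂u = -40(u - 4)(u - 2)(u - 1)(u + 2) = 0 at u ∈ {-2, 1, 2, 4}; ∂phi/∂v = 36(v - 4)(v - 3)(v + 2) = 0 at v ∈ {-2, 3, 4}.
The Hessian is diagonal: diag(phi_uu, phi_vv). Second derivatives: phi_uu(-2)=2880, phi_uu(1)=-360, phi_uu(2)=320, phi_uu(4)=-1440; phi_vv(-2)=1080, phi_vv(3)=-180, phi_vv(4)=216.
Local minima occur where both diagonal entries positive: (-2, -2), (-2, 4), (2, -2), (2, 4). Count: 4.

4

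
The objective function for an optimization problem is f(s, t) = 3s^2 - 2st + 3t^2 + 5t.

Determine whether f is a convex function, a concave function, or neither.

convex

f is quadratic, so its Hessian is the constant matrix H = [[6, -2], [-2, 6]].
det(H) = 32, tr(H) = 12.
det(H) > 0 and tr(H) > 0, so H is positive definite everywhere: convex.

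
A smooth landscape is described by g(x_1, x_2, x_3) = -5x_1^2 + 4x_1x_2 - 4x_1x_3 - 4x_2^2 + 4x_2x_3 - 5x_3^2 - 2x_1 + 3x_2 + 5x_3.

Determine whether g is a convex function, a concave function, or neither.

g is quadratic, so its Hessian is the constant matrix H = [[-10, 4, -4], [4, -8, 4], [-4, 4, -10]].
Leading principal minors: -10, 64, -480.
Signs alternate −, +, − ⇒ H ≺ 0 ⇒ concave.

concave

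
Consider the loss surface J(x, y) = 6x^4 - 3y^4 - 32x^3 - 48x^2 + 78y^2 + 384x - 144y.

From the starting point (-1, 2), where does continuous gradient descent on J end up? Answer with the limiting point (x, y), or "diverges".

(-2, 1)

J is separable, so gradient descent decouples: x follows -∂J/∂x, y follows -∂J/∂y.
∂J/∂x = 24(x - 4)(x - 2)(x + 2); at x=-1 this is 360, so x decreases.
∂J/∂y = -12(y - 3)(y - 1)(y + 4); at y=2 this is 72, so y decreases.
x converges to its nearest critical value -2 (a local min of the x-part); y converges to 1. The iterate converges to (-2, 1).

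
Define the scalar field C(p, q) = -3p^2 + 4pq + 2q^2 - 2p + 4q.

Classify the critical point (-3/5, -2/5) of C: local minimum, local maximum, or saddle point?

saddle point

The Hessian of C is constant: H = [[-6, 4], [4, 4]].
det(H) = (-6)·4 − 4² = -40.
Since det(H) < 0, H is indefinite and the critical point is a saddle point.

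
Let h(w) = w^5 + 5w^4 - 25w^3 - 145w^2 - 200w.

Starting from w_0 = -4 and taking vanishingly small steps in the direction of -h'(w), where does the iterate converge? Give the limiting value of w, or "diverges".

-2

h'(w) = 5(w - 4)(w + 1)(w + 2)(w + 5), so h'(-4) = -240.
Gradient descent moves in the -h' direction, i.e. w is increasing.
The nearest critical point in that direction is w = -2, where h'' = 90 > 0 (a local minimum). The iterate converges there.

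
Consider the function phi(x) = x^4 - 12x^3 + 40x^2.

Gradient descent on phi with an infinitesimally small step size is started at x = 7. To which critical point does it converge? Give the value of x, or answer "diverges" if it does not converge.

phi'(x) = 4x(x - 5)(x - 4), so phi'(7) = 168.
Gradient descent moves in the -phi' direction, i.e. x is decreasing.
The nearest critical point in that direction is x = 5, where phi'' = 20 > 0 (a local minimum). The iterate converges there.

5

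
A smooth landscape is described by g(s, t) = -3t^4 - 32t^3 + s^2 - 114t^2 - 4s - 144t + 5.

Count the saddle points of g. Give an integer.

g separates as a function of s plus a function of t, so ∇g=0 decouples.
∂g/∂s = 2(s - 2) = 0 at s ∈ {2}; ∂g/∂t = -12(t + 1)(t + 3)(t + 4) = 0 at t ∈ {-4, -3, -1}.
The Hessian is diagonal: diag(g_ss, g_tt). Second derivatives: g_ss(2)=2; g_tt(-4)=-36, g_tt(-3)=24, g_tt(-1)=-72.
Saddle points occur where the two diagonal entries have opposite signs: (2, -4), (2, -1). Count: 2.

2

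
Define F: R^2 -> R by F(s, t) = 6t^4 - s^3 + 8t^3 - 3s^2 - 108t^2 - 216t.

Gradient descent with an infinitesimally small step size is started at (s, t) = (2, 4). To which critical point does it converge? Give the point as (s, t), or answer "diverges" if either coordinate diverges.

diverges

F is separable, so gradient descent decouples: s follows -∂F/∂s, t follows -∂F/∂t.
∂F/∂s = -3s(s + 2); at s=2 this is -24, so s increases.
∂F/∂t = 24(t - 3)(t + 1)(t + 3); at t=4 this is 840, so t decreases.
The s-coordinate has no critical point in that direction and runs off to infinity.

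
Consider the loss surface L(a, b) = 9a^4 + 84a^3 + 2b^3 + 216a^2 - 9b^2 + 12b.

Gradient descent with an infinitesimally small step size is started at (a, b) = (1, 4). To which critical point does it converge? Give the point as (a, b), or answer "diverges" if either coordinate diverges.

L is separable, so gradient descent decouples: a follows -∂L/∂a, b follows -∂L/∂b.
∂L/∂a = 36a(a + 3)(a + 4); at a=1 this is 720, so a decreases.
∂L/∂b = 6(b - 2)(b - 1); at b=4 this is 36, so b decreases.
a converges to its nearest critical value 0 (a local min of the a-part); b converges to 2. The iterate converges to (0, 2).

(0, 2)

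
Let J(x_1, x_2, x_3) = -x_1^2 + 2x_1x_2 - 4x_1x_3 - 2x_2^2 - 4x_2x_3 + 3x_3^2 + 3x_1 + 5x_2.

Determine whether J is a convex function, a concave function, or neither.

neither

J is quadratic, so its Hessian is the constant matrix H = [[-2, 2, -4], [2, -4, -4], [-4, -4, 6]].
Leading principal minors: -2, 4, 184.
Neither pattern holds ⇒ H is indefinite ⇒ neither convex nor concave.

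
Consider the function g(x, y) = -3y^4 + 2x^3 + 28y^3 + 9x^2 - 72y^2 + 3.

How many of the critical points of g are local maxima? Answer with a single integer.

g separates as a function of x plus a function of y, so ∇g=0 decouples.
∂g/∂x = 6x(x + 3) = 0 at x ∈ {-3, 0}; ∂g/∂y = -12y(y - 4)(y - 3) = 0 at y ∈ {0, 3, 4}.
The Hessian is diagonal: diag(g_xx, g_yy). Second derivatives: g_xx(-3)=-18, g_xx(0)=18; g_yy(0)=-144, g_yy(3)=36, g_yy(4)=-48.
Local maxima occur where both diagonal entries negative: (-3, 0), (-3, 4). Count: 2.

2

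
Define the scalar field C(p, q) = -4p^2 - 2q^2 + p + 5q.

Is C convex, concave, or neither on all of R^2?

C is quadratic, so its Hessian is the constant matrix H = [[-8, 0], [0, -4]].
det(H) = 32, tr(H) = -12.
det(H) > 0 and tr(H) < 0, so H is negative definite everywhere: concave.

concave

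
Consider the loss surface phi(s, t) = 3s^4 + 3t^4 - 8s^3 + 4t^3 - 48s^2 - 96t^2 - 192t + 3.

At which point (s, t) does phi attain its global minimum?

phi(s,t) separates as P(s) + Q(t) + 3, so its minimum is min P + min Q + 3.
P'(s) = 12s(s - 4)(s + 2) vanishes at s ∈ {-2, 0, 4}; Q'(t) = 12(t - 4)(t + 1)(t + 4) vanishes at t ∈ {-4, -1, 4}.
Local minima of P (where P''>0): P(-2)=-80, P(4)=-512. Local minima of Q: Q(-4)=-256, Q(4)=-1280.
So the global minimum of phi is P(4) + Q(4) + 3 = -512 − 1280 + 3 = -1789, attained at (4, 4).

(4, 4)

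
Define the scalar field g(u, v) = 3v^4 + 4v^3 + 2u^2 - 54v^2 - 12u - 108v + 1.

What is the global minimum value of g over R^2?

-476

g(u,v) separates as P(u) + Q(v) + 1, so its minimum is min P + min Q + 1.
P'(u) = 4u - 12 vanishes at u ∈ {3}; Q'(v) = 12(v - 3)(v + 1)(v + 3) vanishes at v ∈ {-3, -1, 3}.
Local minima of P (where P''>0): P(3)=-18. Local minima of Q: Q(-3)=-27, Q(3)=-459.
So the global minimum of g is P(3) + Q(3) + 1 = -18 − 459 + 1 = -476, attained at (3, 3).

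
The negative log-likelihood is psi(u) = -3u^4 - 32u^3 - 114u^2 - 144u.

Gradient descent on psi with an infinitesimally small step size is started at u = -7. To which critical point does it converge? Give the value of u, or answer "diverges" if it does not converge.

diverges

psi'(u) = -12(u + 1)(u + 3)(u + 4), so psi'(-7) = 864.
Gradient descent moves in the -psi' direction, i.e. u is decreasing.
There is no critical point below u=-7, and psi' keeps the same sign, so the iterate runs off to −∞.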